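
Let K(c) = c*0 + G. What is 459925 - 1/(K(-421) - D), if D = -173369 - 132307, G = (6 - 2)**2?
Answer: 140595393099/305692 ≈ 4.5993e+5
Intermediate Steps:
G = 16 (G = 4**2 = 16)
K(c) = 16 (K(c) = c*0 + 16 = 0 + 16 = 16)
D = -305676
459925 - 1/(K(-421) - D) = 459925 - 1/(16 - 1*(-305676)) = 459925 - 1/(16 + 305676) = 459925 - 1/305692 = 140595393099/305692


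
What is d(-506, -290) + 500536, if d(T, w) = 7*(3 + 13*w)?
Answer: 474167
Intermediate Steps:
d(T, w) = 21 + 91*w
d(-506, -290) + 500536 = (21 + 91*(-290)) + 500536 = (21 - 26390) + 500536 = -26369 + 500536 = 474167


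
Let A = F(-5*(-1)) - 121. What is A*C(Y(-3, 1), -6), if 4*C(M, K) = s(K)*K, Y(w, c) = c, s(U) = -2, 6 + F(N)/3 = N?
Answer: -372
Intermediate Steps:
F(N) = -18 + 3*N
C(M, K) = -K/2 (C(M, K) = (-2*K)/4 = -K/2)
A = -124 (A = (-18 + 3*(-5*(-1))) - 121 = (-18 + 3*5) - 121 = (-18 + 15) - 121 = -3 - 121 = -124)
A*C(Y(-3, 1), -6) = -(-62)*(-6) = -124*3 = -372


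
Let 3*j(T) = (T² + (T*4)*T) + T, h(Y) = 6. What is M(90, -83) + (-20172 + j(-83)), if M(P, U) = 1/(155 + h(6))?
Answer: -1403597/161 ≈ -8718.0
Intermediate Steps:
M(P, U) = 1/161 (M(P, U) = 1/(155 + 6) = 1/161)
j(T) = T/3 + 5*T²/3 (j(T) = ((T² + (T*4)*T) + T)/3 = ((T² + (4*T)*T) + T)/3 = ((T² + 4*T²) + T)/3 = (5*T² + T)/3 = (T + 5*T²)/3 = T/3 + 5*T²/3)
M(90, -83) + (-20172 + j(-83)) = 1/161 + (-20172 + (⅓)*(-83)*(1 + 5*(-83))) = 1/161 + (-20172 + (⅓)*(-83)*(1 - 415)) = 1/161 + (-20172 + (⅓)*(-83)*(-414)) = 1/161 + (-20172 + 11454) = 1/161 - 8718 = -1403597/161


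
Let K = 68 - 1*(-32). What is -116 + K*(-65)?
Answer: -6616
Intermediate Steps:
K = 100 (K = 68 + 32 = 100)
-116 + K*(-65) = -116 + 100*(-65) = -116 - 6500 = -6616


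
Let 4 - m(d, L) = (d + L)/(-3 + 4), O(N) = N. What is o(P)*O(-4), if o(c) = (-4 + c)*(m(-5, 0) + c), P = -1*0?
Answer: 144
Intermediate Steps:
m(d, L) = 4 - L - d (m(d, L) = 4 - (d + L)/(-3 + 4) = 4 - (L + d)/1 = 4 - (L + d) = 4 + (-L - d) = 4 - L - d)
P = 0
o(c) = (-4 + c)*(9 + c) (o(c) = (-4 + c)*((4 - 1*0 - 1*(-5)) + c) = (-4 + c)*((4 + 0 + 5) + c) = (-4 + c)*(9 + c))
o(P)*O(-4) = (-36 + 0² + 5*0)*(-4) = (-36 + 0 + 0)*(-4) = -36*(-4) = 144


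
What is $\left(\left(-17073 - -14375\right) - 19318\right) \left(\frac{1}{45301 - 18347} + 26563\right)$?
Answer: $- \frac{7881497965824}{13477} \approx -5.8481 \cdot 10^{8}$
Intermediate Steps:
$\left(\left(-17073 - -14375\right) - 19318\right) \left(\frac{1}{45301 - 18347} + 26563\right) = \left(\left(-17073 + 14375\right) - 19318\right) \left(\frac{1}{26954} + 26563\right) = \left(-2698 - 19318\right) \left(\frac{1}{26954} + 26563\right) = \left(-22016\right) \frac{715979103}{26954} = - \frac{7881497965824}{13477}$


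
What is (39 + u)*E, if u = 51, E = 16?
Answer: 1440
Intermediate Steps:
(39 + u)*E = (39 + 51)*16 = 90*16 = 1440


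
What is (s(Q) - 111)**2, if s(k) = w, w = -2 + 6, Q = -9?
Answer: 11449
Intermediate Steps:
w = 4
s(k) = 4
(s(Q) - 111)**2 = (4 - 111)**2 = (-107)**2 = 11449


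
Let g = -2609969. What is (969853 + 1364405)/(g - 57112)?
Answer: -778086/889027 ≈ -0.87521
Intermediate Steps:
(969853 + 1364405)/(g - 57112) = (969853 + 1364405)/(-2609969 - 57112) = 2334258/(-2667081) = 2334258*(-1/2667081) = -778086/889027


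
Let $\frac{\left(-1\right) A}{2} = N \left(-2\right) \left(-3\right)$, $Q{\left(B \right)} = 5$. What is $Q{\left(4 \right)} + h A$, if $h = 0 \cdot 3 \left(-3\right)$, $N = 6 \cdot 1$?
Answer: $5$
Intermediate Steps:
$N = 6$
$h = 0$ ($h = 0 \left(-3\right) = 0$)
$A = -72$ ($A = - 2 \cdot 6 \left(-2\right) \left(-3\right) = - 2 \left(\left(-12\right) \left(-3\right)\right) = \left(-2\right) 36 = -72$)
$Q{\left(4 \right)} + h A = 5 + 0 \left(-72\right) = 5 + 0 = 5$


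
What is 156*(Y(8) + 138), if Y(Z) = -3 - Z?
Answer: 19812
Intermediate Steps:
156*(Y(8) + 138) = 156*((-3 - 1*8) + 138) = 156*((-3 - 8) + 138) = 156*(-11 + 138) = 156*127 = 19812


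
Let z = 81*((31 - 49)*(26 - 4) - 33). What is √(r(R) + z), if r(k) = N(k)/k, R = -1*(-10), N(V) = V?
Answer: 2*I*√8687 ≈ 186.41*I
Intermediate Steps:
R = 10
r(k) = 1 (r(k) = k/k = 1)
z = -34749 (z = 81*(-18*22 - 33) = 81*(-396 - 33) = 81*(-429) = -34749)
√(r(R) + z) = √(1 - 34749) = √(-34748) = 2*I*√8687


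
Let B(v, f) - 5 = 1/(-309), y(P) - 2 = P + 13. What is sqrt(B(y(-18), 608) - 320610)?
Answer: I*sqrt(30611686314)/309 ≈ 566.22*I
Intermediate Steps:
y(P) = 15 + P (y(P) = 2 + (P + 13) = 2 + (13 + P) = 15 + P)
B(v, f) = 1544/309 (B(v, f) = 5 + 1/(-309) = 5 - 1/309 = 1544/309)
sqrt(B(y(-18), 608) - 320610) = sqrt(1544/309 - 320610) = sqrt(-99066946/309) = I*sqrt(30611686314)/309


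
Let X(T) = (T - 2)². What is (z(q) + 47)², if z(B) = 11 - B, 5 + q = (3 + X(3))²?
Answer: 2209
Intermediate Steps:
X(T) = (-2 + T)²
q = 11 (q = -5 + (3 + (-2 + 3)²)² = -5 + (3 + 1²)² = -5 + (3 + 1)² = -5 + 4² = -5 + 16 = 11)
(z(q) + 47)² = ((11 - 1*11) + 47)² = ((11 - 11) + 47)² = (0 + 47)² = 47² = 2209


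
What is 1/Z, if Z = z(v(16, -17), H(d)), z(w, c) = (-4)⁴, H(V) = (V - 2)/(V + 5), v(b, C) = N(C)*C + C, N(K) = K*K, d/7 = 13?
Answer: 1/256 ≈ 0.0039063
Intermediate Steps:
d = 91 (d = 7*13 = 91)
N(K) = K²
v(b, C) = C + C³ (v(b, C) = C²*C + C = C³ + C = C + C³)
H(V) = (-2 + V)/(5 + V)
z(w, c) = 256
Z = 256
1/Z = 1/256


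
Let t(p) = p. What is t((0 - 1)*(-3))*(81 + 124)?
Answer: 615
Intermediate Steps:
t((0 - 1)*(-3))*(81 + 124) = ((0 - 1)*(-3))*(81 + 124) = -1*(-3)*205 = 3*205 = 615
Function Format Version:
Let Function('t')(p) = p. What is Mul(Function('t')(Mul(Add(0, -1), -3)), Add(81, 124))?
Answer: 615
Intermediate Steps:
Mul(Function('t')(Mul(Add(0, -1), -3)), Add(81, 124)) = Mul(Mul(Add(0, -1), -3), Add(81, 124)) = Mul(Mul(-1, -3), 205) = Mul(3, 205) = 615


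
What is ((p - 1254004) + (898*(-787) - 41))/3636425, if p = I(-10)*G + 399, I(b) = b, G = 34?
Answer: -150824/279725 ≈ -0.53919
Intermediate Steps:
p = 59 (p = -10*34 + 399 = -340 + 399 = 59)
((p - 1254004) + (898*(-787) - 41))/3636425 = ((59 - 1254004) + (898*(-787) - 41))/3636425 = (-1253945 + (-706726 - 41))*(1/3636425) = (-1253945 - 706767)*(1/3636425) = -1960712*1/3636425 = -150824/279725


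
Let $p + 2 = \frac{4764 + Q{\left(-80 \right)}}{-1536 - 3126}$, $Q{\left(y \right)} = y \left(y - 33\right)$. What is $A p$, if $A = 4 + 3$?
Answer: $- \frac{11564}{333} \approx -34.727$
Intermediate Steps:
$Q{\left(y \right)} = y \left(-33 + y\right)$
$p = - \frac{1652}{333}$ ($p = -2 + \frac{4764 - 80 \left(-33 - 80\right)}{-1536 - 3126} = -2 + \frac{4764 - -9040}{-4662} = -2 + \left(4764 + 9040\right) \left(- \frac{1}{4662}\right) = -2 + 13804 \left(- \frac{1}{4662}\right) = -2 - \frac{986}{333} = - \frac{1652}{333} \approx -4.961$)
$A = 7$
$A p = 7 \left(- \frac{1652}{333}\right) = - \frac{11564}{333}$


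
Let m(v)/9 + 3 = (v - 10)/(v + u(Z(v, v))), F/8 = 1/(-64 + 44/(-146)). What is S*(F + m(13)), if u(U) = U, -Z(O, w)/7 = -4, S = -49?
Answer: 124789868/96227 ≈ 1296.8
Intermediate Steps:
Z(O, w) = 28 (Z(O, w) = -7*(-4) = 28)
F = -292/2347 (F = 8/(-64 + 44/(-146)) = 8/(-64 + 44*(-1/146)) = 8/(-64 - 22/73) = 8/(-4694/73) = 8*(-73/4694) = -292/2347 ≈ -0.12441)
m(v) = -27 + 9*(-10 + v)/(28 + v) (m(v) = -27 + 9*((v - 10)/(v + 28)) = -27 + 9*((-10 + v)/(28 + v)) = -27 + 9*(-10 + v)/(28 + v))
S*(F + m(13)) = -49*(-292/2347 + 18*(-47 - 1*13)/(28 + 13)) = -49*(-292/2347 + 18*(-47 - 13)/41) = -49*(-292/2347 + 18*(1/41)*(-60)) = -49*(-292/2347 - 1080/41) = -49*(-2546732/96227) = 124789868/96227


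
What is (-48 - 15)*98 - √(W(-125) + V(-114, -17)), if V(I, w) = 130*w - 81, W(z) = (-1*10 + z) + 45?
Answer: -6174 - I*√2381 ≈ -6174.0 - 48.795*I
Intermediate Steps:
W(z) = 35 + z (W(z) = (-10 + z) + 45 = 35 + z)
V(I, w) = -81 + 130*w
(-48 - 15)*98 - √(W(-125) + V(-114, -17)) = (-48 - 15)*98 - √((35 - 125) + (-81 + 130*(-17))) = -63*98 - √(-90 + (-81 - 2210)) = -6174 - √(-90 - 2291) = -6174 - √(-2381) = -6174 - I*√2381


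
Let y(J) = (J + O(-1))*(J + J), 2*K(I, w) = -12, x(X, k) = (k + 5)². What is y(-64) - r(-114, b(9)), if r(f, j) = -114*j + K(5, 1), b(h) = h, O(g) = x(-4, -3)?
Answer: 8712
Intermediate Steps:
x(X, k) = (5 + k)²
O(g) = 4 (O(g) = (5 - 3)² = 2² = 4)
K(I, w) = -6 (K(I, w) = (½)*(-12) = -6)
y(J) = 2*J*(4 + J) (y(J) = (J + 4)*(J + J) = (4 + J)*(2*J) = 2*J*(4 + J))
r(f, j) = -6 - 114*j (r(f, j) = -114*j - 6 = -6 - 114*j)
y(-64) - r(-114, b(9)) = 2*(-64)*(4 - 64) - (-6 - 114*9) = 2*(-64)*(-60) - (-6 - 1026) = 7680 - 1*(-1032) = 7680 + 1032 = 8712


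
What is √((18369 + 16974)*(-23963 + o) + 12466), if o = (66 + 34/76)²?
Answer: I*√997606986917/38 ≈ 26284.0*I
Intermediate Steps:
o = 6375625/1444 (o = (66 + 34*(1/76))² = (66 + 17/38)² = (2525/38)² = 6375625/1444 ≈ 4415.3)
√((18369 + 16974)*(-23963 + o) + 12466) = √((18369 + 16974)*(-23963 + 6375625/1444) + 12466) = √(35343*(-28226947/1444) + 12466) = √(-997624987821/1444 + 12466) = √(-997606986917/1444) = I*√997606986917/38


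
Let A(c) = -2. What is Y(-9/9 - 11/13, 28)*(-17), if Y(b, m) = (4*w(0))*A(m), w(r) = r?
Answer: 0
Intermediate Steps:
Y(b, m) = 0 (Y(b, m) = (4*0)*(-2) = 0*(-2) = 0)
Y(-9/9 - 11/13, 28)*(-17) = 0*(-17) = 0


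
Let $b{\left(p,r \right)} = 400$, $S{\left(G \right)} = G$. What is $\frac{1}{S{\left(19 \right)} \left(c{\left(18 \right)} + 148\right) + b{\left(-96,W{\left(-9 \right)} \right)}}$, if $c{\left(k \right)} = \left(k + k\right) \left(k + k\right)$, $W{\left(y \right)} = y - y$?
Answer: $\frac{1}{27836} \approx 3.5925 \cdot 10^{-5}$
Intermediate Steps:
$W{\left(y \right)} = 0$
$c{\left(k \right)} = 4 k^{2}$ ($c{\left(k \right)} = 2 k 2 k = 4 k^{2}$)
$\frac{1}{S{\left(19 \right)} \left(c{\left(18 \right)} + 148\right) + b{\left(-96,W{\left(-9 \right)} \right)}} = \frac{1}{19 \left(4 \cdot 18^{2} + 148\right) + 400} = \frac{1}{19 \left(4 \cdot 324 + 148\right) + 400} = \frac{1}{19 \left(1296 + 148\right) + 400} = \frac{1}{19 \cdot 1444 + 400} = \frac{1}{27436 + 400} = \frac{1}{27836}$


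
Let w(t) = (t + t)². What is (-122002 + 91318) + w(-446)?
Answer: 764980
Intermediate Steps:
w(t) = 4*t² (w(t) = (2*t)² = 4*t²)
(-122002 + 91318) + w(-446) = (-122002 + 91318) + 4*(-446)² = -30684 + 4*198916 = -30684 + 795664 = 764980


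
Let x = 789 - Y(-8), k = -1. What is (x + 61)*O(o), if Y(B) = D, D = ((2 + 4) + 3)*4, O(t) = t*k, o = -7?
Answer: 5698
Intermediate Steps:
O(t) = -t (O(t) = t*(-1) = -t)
D = 36 (D = (6 + 3)*4 = 9*4 = 36)
Y(B) = 36
x = 753 (x = 789 - 1*36 = 789 - 36 = 753)
(x + 61)*O(o) = (753 + 61)*(-1*(-7)) = 814*7 = 5698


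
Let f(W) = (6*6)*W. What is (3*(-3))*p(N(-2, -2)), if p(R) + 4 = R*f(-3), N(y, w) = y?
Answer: -1908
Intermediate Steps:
f(W) = 36*W
p(R) = -4 - 108*R (p(R) = -4 + R*(36*(-3)) = -4 + R*(-108) = -4 - 108*R)
(3*(-3))*p(N(-2, -2)) = (3*(-3))*(-4 - 108*(-2)) = -9*(-4 + 216) = -9*212 = -1908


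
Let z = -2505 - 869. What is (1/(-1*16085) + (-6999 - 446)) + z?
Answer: -174023616/16085 ≈ -10819.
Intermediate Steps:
z = -3374
(1/(-1*16085) + (-6999 - 446)) + z = (1/(-1*16085) + (-6999 - 446)) - 3374 = (1/(-16085) - 7445) - 3374 = (-1/16085 - 7445) - 3374 = -119752826/16085 - 3374 = -174023616/16085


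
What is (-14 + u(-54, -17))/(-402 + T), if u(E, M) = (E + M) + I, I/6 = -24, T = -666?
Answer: 229/1068 ≈ 0.21442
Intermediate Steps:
I = -144 (I = 6*(-24) = -144)
u(E, M) = -144 + E + M (u(E, M) = (E + M) - 144 = -144 + E + M)
(-14 + u(-54, -17))/(-402 + T) = (-14 + (-144 - 54 - 17))/(-402 - 666) = (-14 - 215)/(-1068) = -229*(-1/1068) = 229/1068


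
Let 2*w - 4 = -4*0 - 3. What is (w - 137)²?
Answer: 74529/4 ≈ 18632.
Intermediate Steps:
w = ½ (w = 2 + (-4*0 - 3)/2 = 2 + (0 - 3)/2 = 2 + (½)*(-3) = 2 - 3/2 = ½ ≈ 0.50000)
(w - 137)² = (½ - 137)² = (-273/2)² = 74529/4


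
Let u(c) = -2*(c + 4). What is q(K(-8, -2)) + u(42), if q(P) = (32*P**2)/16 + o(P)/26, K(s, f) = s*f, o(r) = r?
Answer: 5468/13 ≈ 420.62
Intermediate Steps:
K(s, f) = f*s
q(P) = 2*P**2 + P/26 (q(P) = (32*P**2)/16 + P/26 = (32*P**2)*(1/16) + P*(1/26) = 2*P**2 + P/26)
u(c) = -8 - 2*c (u(c) = -2*(4 + c) = -8 - 2*c)
q(K(-8, -2)) + u(42) = (-2*(-8))*(1 + 52*(-2*(-8)))/26 + (-8 - 2*42) = (1/26)*16*(1 + 52*16) + (-8 - 84) = (1/26)*16*(1 + 832) - 92 = (1/26)*16*833 - 92 = 6664/13 - 92 = 5468/13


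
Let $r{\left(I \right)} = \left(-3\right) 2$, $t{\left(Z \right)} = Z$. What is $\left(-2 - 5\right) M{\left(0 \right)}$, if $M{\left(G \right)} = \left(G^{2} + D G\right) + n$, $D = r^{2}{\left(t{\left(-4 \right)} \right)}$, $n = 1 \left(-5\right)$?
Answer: $35$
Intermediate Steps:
$r{\left(I \right)} = -6$
$n = -5$
$D = 36$ ($D = \left(-6\right)^{2} = 36$)
$M{\left(G \right)} = -5 + G^{2} + 36 G$ ($M{\left(G \right)} = \left(G^{2} + 36 G\right) - 5 = -5 + G^{2} + 36 G$)
$\left(-2 - 5\right) M{\left(0 \right)} = \left(-2 - 5\right) \left(-5 + 0^{2} + 36 \cdot 0\right) = - 7 \left(-5 + 0 + 0\right) = \left(-7\right) \left(-5\right) = 35$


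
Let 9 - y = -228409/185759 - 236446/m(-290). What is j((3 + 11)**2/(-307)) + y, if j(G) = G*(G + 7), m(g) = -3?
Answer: -4139278019260982/52522799973 ≈ -78809.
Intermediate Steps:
j(G) = G*(7 + G)
y = -43916271794/557277 (y = 9 - (-228409/185759 - 236446/(-3)) = 9 - (-228409*1/185759 - 236446*(-1/3)) = 9 - (-228409/185759 + 236446/3) = 9 - 1*43921287287/557277 = 9 - 43921287287/557277 = -43916271794/557277 ≈ -78805.)
j((3 + 11)**2/(-307)) + y = ((3 + 11)**2/(-307))*(7 + (3 + 11)**2/(-307)) - 43916271794/557277 = (14**2*(-1/307))*(7 + 14**2*(-1/307)) - 43916271794/557277 = (196*(-1/307))*(7 + 196*(-1/307)) - 43916271794/557277 = -196*(7 - 196/307)/307 - 43916271794/557277 = -196/307*1953/307 - 43916271794/557277 = -382788/94249 - 43916271794/557277 = -4139278019260982/52522799973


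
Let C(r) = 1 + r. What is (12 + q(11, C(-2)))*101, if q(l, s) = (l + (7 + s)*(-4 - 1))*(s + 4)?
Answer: -4545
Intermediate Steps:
q(l, s) = (4 + s)*(-35 + l - 5*s) (q(l, s) = (l + (7 + s)*(-5))*(4 + s) = (l + (-35 - 5*s))*(4 + s) = (-35 + l - 5*s)*(4 + s) = (4 + s)*(-35 + l - 5*s))
(12 + q(11, C(-2)))*101 = (12 + (-140 - 55*(1 - 2) - 5*(1 - 2)² + 4*11 + 11*(1 - 2)))*101 = (12 + (-140 - 55*(-1) - 5*(-1)² + 44 + 11*(-1)))*101 = (12 + (-140 + 55 - 5*1 + 44 - 11))*101 = (12 + (-140 + 55 - 5 + 44 - 11))*101 = (12 - 57)*101 = -45*101 = -4545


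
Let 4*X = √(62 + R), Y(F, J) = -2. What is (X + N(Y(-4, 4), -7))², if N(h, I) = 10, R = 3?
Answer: (40 + √65)²/16 ≈ 144.37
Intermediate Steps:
X = √65/4 (X = √(62 + 3)/4 = √65/4 ≈ 2.0156)
(X + N(Y(-4, 4), -7))² = (√65/4 + 10)² = (10 + √65/4)²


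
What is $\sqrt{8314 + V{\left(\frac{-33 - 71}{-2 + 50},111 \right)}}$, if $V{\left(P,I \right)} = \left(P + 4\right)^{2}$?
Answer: $\frac{5 \sqrt{11977}}{6} \approx 91.2$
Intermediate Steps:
$V{\left(P,I \right)} = \left(4 + P\right)^{2}$
$\sqrt{8314 + V{\left(\frac{-33 - 71}{-2 + 50},111 \right)}} = \sqrt{8314 + \left(4 + \frac{-33 - 71}{-2 + 50}\right)^{2}} = \sqrt{8314 + \left(4 - \frac{104}{48}\right)^{2}} = \sqrt{8314 + \left(4 - \frac{13}{6}\right)^{2}} = \sqrt{8314 + \left(\frac{11}{6}\right)^{2}} = \sqrt{8314 + \frac{121}{36}} = \sqrt{\frac{299425}{36}} = \frac{5 \sqrt{11977}}{6}$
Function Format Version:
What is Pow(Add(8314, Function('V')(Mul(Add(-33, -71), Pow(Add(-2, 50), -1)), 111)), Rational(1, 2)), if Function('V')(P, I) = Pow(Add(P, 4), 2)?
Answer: Mul(Rational(5, 6), Pow(11977, Rational(1, 2))) ≈ 91.200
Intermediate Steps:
Function('V')(P, I) = Pow(Add(4, P), 2)
Pow(Add(8314, Function('V')(Mul(Add(-33, -71), Pow(Add(-2, 50), -1)), 111)), Rational(1, 2)) = Pow(Add(8314, Pow(Add(4, Mul(Add(-33, -71), Pow(Add(-2, 50), -1))), 2)), Rational(1, 2)) = Pow(Add(8314, Pow(Add(4, Mul(-104, Pow(48, -1))), 2)), Rational(1, 2)) = Pow(Add(8314, Pow(Add(4, Mul(-104, Rational(1, 48))), 2)), Rational(1, 2)) = Pow(Add(8314, Pow(Add(4, Rational(-13, 6)), 2)), Rational(1, 2)) = Pow(Add(8314, Pow(Rational(11, 6), 2)), Rational(1, 2)) = Pow(Add(8314, Rational(121, 36)), Rational(1, 2)) = Pow(Rational(299425, 36), Rational(1, 2)) = Mul(Rational(5, 6), Pow(11977, Rational(1, 2)))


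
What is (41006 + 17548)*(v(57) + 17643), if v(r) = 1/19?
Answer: 19628354772/19 ≈ 1.0331e+9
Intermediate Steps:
v(r) = 1/19
(41006 + 17548)*(v(57) + 17643) = (41006 + 17548)*(1/19 + 17643) = 58554*(335218/19) = 19628354772/19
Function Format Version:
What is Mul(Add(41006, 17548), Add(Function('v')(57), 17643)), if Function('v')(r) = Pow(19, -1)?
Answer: Rational(19628354772, 19) ≈ 1.0331e+9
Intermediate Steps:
Function('v')(r) = Rational(1, 19)
Mul(Add(41006, 17548), Add(Function('v')(57), 17643)) = Mul(Add(41006, 17548), Add(Rational(1, 19), 17643)) = Mul(58554, Rational(335218, 19)) = Rational(19628354772, 19)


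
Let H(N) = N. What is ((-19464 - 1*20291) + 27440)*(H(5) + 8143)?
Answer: -100342620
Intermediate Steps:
((-19464 - 1*20291) + 27440)*(H(5) + 8143) = ((-19464 - 1*20291) + 27440)*(5 + 8143) = ((-19464 - 20291) + 27440)*8148 = (-39755 + 27440)*8148 = -12315*8148 = -100342620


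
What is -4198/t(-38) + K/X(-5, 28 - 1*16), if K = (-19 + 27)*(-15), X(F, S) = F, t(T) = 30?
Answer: -1739/15 ≈ -115.93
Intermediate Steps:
K = -120 (K = 8*(-15) = -120)
-4198/t(-38) + K/X(-5, 28 - 1*16) = -4198/30 - 120/(-5) = -4198*1/30 - 120*(-⅕) = -2099/15 + 24 = -1739/15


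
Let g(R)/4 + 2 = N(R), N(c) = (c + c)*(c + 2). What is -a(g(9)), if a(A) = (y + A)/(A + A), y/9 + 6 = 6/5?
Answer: -463/980 ≈ -0.47245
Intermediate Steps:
y = -216/5 (y = -54 + 9*(6/5) = -54 + 54/5 = -216/5 ≈ -43.200)
N(c) = 2*c*(2 + c) (N(c) = (2*c)*(2 + c) = 2*c*(2 + c))
g(R) = -8 + 8*R*(2 + R) (g(R) = -8 + 4*(2*R*(2 + R)) = -8 + 8*R*(2 + R))
a(A) = (-216/5 + A)/(2*A) (a(A) = (-216/5 + A)/(A + A) = (-216/5 + A)/((2*A)) = (1/(2*A))*(-216/5 + A) = (-216/5 + A)/(2*A))
-a(g(9)) = -(-216 + 5*(-8 + 8*9*(2 + 9)))/(10*(-8 + 8*9*(2 + 9))) = -(-216 + 5*(-8 + 8*9*11))/(10*(-8 + 8*9*11)) = -(-216 + 5*(-8 + 792))/(10*(-8 + 792)) = -(-216 + 5*784)/(10*784) = -(-216 + 3920)/(10*784) = -3704/(10*784) = -1*463/980 = -463/980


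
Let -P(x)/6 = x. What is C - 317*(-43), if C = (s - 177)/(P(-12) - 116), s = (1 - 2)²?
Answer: 13635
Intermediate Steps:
P(x) = -6*x
s = 1 (s = (-1)² = 1)
C = 4 (C = (1 - 177)/(-6*(-12) - 116) = -176/(72 - 116) = -176/(-44) = -176*(-1/44) = 4)
C - 317*(-43) = 4 - 317*(-43) = 4 + 13631 = 13635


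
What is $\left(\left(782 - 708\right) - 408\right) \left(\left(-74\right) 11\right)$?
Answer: $271876$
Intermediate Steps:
$\left(\left(782 - 708\right) - 408\right) \left(\left(-74\right) 11\right) = \left(\left(782 - 708\right) - 408\right) \left(-814\right) = \left(74 - 408\right) \left(-814\right) = \left(-334\right) \left(-814\right) = 271876$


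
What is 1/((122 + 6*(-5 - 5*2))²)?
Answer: 1/1024 ≈ 0.00097656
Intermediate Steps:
1/((122 + 6*(-5 - 5*2))²) = 1/((122 + 6*(-5 - 10))²) = 1/((122 + 6*(-15))²) = 1/((122 - 90)²) = 1/(32²) = 1/1024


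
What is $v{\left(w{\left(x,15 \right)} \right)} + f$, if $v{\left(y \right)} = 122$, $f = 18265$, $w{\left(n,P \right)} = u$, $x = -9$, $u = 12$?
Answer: $18387$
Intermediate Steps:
$w{\left(n,P \right)} = 12$
$v{\left(w{\left(x,15 \right)} \right)} + f = 122 + 18265 = 18387$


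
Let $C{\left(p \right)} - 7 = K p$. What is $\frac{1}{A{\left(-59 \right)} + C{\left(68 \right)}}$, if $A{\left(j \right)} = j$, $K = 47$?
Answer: $\frac{1}{3144} \approx 0.00031807$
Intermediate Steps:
$C{\left(p \right)} = 7 + 47 p$
$\frac{1}{A{\left(-59 \right)} + C{\left(68 \right)}} = \frac{1}{-59 + \left(7 + 47 \cdot 68\right)} = \frac{1}{-59 + \left(7 + 3196\right)} = \frac{1}{-59 + 3203} = \frac{1}{3144}$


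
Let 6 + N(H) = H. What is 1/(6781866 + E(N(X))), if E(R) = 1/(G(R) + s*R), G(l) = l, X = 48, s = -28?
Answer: 1134/7690636043 ≈ 1.4745e-7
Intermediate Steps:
N(H) = -6 + H
E(R) = -1/(27*R) (E(R) = 1/(R - 28*R) = 1/(-27*R) = -1/(27*R))
1/(6781866 + E(N(X))) = 1/(6781866 - 1/(27*(-6 + 48))) = 1/(6781866 - 1/27/42) = 1/(6781866 - 1/27*1/42) = 1/(6781866 - 1/1134) = 1/(7690636043/1134) = 1134/7690636043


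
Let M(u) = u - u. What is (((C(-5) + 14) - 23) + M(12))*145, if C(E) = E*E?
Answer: 2320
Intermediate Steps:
C(E) = E²
M(u) = 0
(((C(-5) + 14) - 23) + M(12))*145 = ((((-5)² + 14) - 23) + 0)*145 = (((25 + 14) - 23) + 0)*145 = ((39 - 23) + 0)*145 = (16 + 0)*145 = 16*145 = 2320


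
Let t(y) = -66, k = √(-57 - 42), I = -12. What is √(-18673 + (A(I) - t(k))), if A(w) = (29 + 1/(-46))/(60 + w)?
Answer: 7*I*√115702926/552 ≈ 136.41*I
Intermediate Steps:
A(w) = 1333/(46*(60 + w)) (A(w) = (29 - 1/46)/(60 + w) = 1333/(46*(60 + w)))
k = 3*I*√11 (k = √(-99) = 3*I*√11 ≈ 9.9499*I)
√(-18673 + (A(I) - t(k))) = √(-18673 + (1333/(46*(60 - 12)) - 1*(-66))) = √(-18673 + ((1333/46)/48 + 66)) = √(-18673 + ((1333/46)*(1/48) + 66)) = √(-18673 + (1333/2208 + 66)) = √(-18673 + 147061/2208) = √(-41082923/2208) = 7*I*√115702926/552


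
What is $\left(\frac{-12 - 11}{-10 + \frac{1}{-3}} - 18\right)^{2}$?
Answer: $\frac{239121}{961} \approx 248.83$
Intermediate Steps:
$\left(\frac{-12 - 11}{-10 + \frac{1}{-3}} - 18\right)^{2} = \left(- \frac{23}{-10 - \frac{1}{3}} - 18\right)^{2} = \left(- \frac{23}{- \frac{31}{3}} - 18\right)^{2} = \left(\left(-23\right) \left(- \frac{3}{31}\right) - 18\right)^{2} = \left(\frac{69}{31} - 18\right)^{2} = \left(- \frac{489}{31}\right)^{2} = \frac{239121}{961}$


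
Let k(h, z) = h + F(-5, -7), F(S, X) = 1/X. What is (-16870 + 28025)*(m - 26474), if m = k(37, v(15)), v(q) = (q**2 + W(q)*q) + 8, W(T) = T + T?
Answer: -2064344300/7 ≈ -2.9491e+8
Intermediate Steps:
W(T) = 2*T
v(q) = 8 + 3*q**2 (v(q) = (q**2 + (2*q)*q) + 8 = (q**2 + 2*q**2) + 8 = 3*q**2 + 8 = 8 + 3*q**2)
k(h, z) = -1/7 + h (k(h, z) = h + 1/(-7) = h - 1/7 = -1/7 + h)
m = 258/7 (m = -1/7 + 37 = 258/7 ≈ 36.857)
(-16870 + 28025)*(m - 26474) = (-16870 + 28025)*(258/7 - 26474) = 11155*(-185060/7) = -2064344300/7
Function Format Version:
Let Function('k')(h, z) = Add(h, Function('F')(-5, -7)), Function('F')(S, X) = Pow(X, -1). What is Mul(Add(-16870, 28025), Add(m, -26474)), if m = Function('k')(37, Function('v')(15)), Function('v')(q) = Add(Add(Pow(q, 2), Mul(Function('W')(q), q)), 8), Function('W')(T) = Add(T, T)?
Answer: Rational(-2064344300, 7) ≈ -2.9491e+8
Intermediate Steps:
Function('W')(T) = Mul(2, T)
Function('v')(q) = Add(8, Mul(3, Pow(q, 2))) (Function('v')(q) = Add(Add(Pow(q, 2), Mul(Mul(2, q), q)), 8) = Add(Add(Pow(q, 2), Mul(2, Pow(q, 2))), 8) = Add(Mul(3, Pow(q, 2)), 8) = Add(8, Mul(3, Pow(q, 2))))
Function('k')(h, z) = Add(Rational(-1, 7), h) (Function('k')(h, z) = Add(h, Pow(-7, -1)) = Add(h, Rational(-1, 7)) = Add(Rational(-1, 7), h))
m = Rational(258, 7) (m = Add(Rational(-1, 7), 37) = Rational(258, 7) ≈ 36.857)
Mul(Add(-16870, 28025), Add(m, -26474)) = Mul(Add(-16870, 28025), Add(Rational(258, 7), -26474)) = Mul(11155, Rational(-185060, 7)) = Rational(-2064344300, 7)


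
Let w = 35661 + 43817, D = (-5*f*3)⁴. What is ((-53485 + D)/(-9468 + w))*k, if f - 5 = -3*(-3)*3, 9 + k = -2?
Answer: -116785034333/14002 ≈ -8.3406e+6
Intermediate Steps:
k = -11 (k = -9 - 2 = -11)
f = 32 (f = 5 - 3*(-3)*3 = 5 + 9*3 = 5 + 27 = 32)
D = 53084160000 (D = (-5*32*3)⁴ = (-160*3)⁴ = (-480)⁴ = 53084160000)
w = 79478
((-53485 + D)/(-9468 + w))*k = ((-53485 + 53084160000)/(-9468 + 79478))*(-11) = (53084106515/70010)*(-11) = (53084106515*(1/70010))*(-11) = (10616821303/14002)*(-11) = -116785034333/14002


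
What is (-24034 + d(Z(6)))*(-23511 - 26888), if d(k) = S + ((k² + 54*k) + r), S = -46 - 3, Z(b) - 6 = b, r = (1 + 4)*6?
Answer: 1172331139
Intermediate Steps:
r = 30 (r = 5*6 = 30)
Z(b) = 6 + b
S = -49
d(k) = -19 + k² + 54*k (d(k) = -49 + ((k² + 54*k) + 30) = -49 + (30 + k² + 54*k) = -19 + k² + 54*k)
(-24034 + d(Z(6)))*(-23511 - 26888) = (-24034 + (-19 + (6 + 6)² + 54*(6 + 6)))*(-23511 - 26888) = (-24034 + (-19 + 12² + 54*12))*(-50399) = (-24034 + (-19 + 144 + 648))*(-50399) = (-24034 + 773)*(-50399) = -23261*(-50399) = 1172331139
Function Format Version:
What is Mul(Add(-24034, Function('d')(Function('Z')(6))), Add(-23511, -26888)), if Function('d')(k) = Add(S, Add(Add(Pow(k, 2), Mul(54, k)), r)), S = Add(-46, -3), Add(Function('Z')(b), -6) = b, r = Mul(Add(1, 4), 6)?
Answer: 1172331139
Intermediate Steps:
r = 30 (r = Mul(5, 6) = 30)
Function('Z')(b) = Add(6, b)
S = -49
Function('d')(k) = Add(-19, Pow(k, 2), Mul(54, k)) (Function('d')(k) = Add(-49, Add(Add(Pow(k, 2), Mul(54, k)), 30)) = Add(-49, Add(30, Pow(k, 2), Mul(54, k))) = Add(-19, Pow(k, 2), Mul(54, k)))
Mul(Add(-24034, Function('d')(Function('Z')(6))), Add(-23511, -26888)) = Mul(Add(-24034, Add(-19, Pow(Add(6, 6), 2), Mul(54, Add(6, 6)))), Add(-23511, -26888)) = Mul(Add(-24034, Add(-19, Pow(12, 2), Mul(54, 12))), -50399) = Mul(Add(-24034, Add(-19, 144, 648)), -50399) = Mul(Add(-24034, 773), -50399) = Mul(-23261, -50399) = 1172331139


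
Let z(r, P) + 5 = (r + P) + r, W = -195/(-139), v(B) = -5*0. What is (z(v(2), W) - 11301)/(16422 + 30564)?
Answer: -1571339/6531054 ≈ -0.24060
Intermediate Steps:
v(B) = 0
W = 195/139 (W = -195*(-1/139) = 195/139 ≈ 1.4029)
z(r, P) = -5 + P + 2*r (z(r, P) = -5 + ((r + P) + r) = -5 + ((P + r) + r) = -5 + (P + 2*r) = -5 + P + 2*r)
(z(v(2), W) - 11301)/(16422 + 30564) = ((-5 + 195/139 + 2*0) - 11301)/(16422 + 30564) = ((-5 + 195/139 + 0) - 11301)/46986 = (-500/139 - 11301)*(1/46986) = -1571339/139*1/46986 = -1571339/6531054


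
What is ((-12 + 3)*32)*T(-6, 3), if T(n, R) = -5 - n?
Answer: -288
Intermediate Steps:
((-12 + 3)*32)*T(-6, 3) = ((-12 + 3)*32)*(-5 - 1*(-6)) = (-9*32)*(-5 + 6) = -288*1 = -288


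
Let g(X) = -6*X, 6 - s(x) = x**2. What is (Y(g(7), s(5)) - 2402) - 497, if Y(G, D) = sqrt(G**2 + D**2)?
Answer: -2899 + 5*sqrt(85) ≈ -2852.9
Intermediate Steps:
s(x) = 6 - x**2
Y(G, D) = sqrt(D**2 + G**2)
(Y(g(7), s(5)) - 2402) - 497 = (sqrt((6 - 1*5**2)**2 + (-6*7)**2) - 2402) - 497 = (sqrt((6 - 1*25)**2 + (-42)**2) - 2402) - 497 = (sqrt((6 - 25)**2 + 1764) - 2402) - 497 = (sqrt((-19)**2 + 1764) - 2402) - 497 = (sqrt(361 + 1764) - 2402) - 497 = (sqrt(2125) - 2402) - 497 = (5*sqrt(85) - 2402) - 497 = (-2402 + 5*sqrt(85)) - 497 = -2899 + 5*sqrt(85)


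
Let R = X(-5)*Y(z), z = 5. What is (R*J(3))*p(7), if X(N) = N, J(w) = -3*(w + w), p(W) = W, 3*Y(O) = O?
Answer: 1050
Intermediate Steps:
Y(O) = O/3
J(w) = -6*w
R = -25/3 (R = -5*5/3 = -25/3 ≈ -8.3333)
(R*J(3))*p(7) = -(-50)*3*7 = -25/3*(-18)*7 = 150*7 = 1050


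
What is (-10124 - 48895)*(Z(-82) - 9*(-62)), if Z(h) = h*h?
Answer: -429776358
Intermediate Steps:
Z(h) = h²
(-10124 - 48895)*(Z(-82) - 9*(-62)) = (-10124 - 48895)*((-82)² - 9*(-62)) = -59019*(6724 + 558) = -59019*7282 = -429776358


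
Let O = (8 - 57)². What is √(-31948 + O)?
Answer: 21*I*√67 ≈ 171.89*I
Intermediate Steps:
O = 2401 (O = (-49)² = 2401)
√(-31948 + O) = √(-31948 + 2401) = √(-29547) = 21*I*√67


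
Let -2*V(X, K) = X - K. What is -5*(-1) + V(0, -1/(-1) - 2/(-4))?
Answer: 23/4 ≈ 5.7500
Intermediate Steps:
V(X, K) = K/2 - X/2 (V(X, K) = -(X - K)/2 = K/2 - X/2)
-5*(-1) + V(0, -1/(-1) - 2/(-4)) = -5*(-1) + ((-1/(-1) - 2/(-4))/2 - ½*0) = 5 + ((-1*(-1) - 2*(-¼))/2 + 0) = 5 + ((1 + ½)/2 + 0) = 5 + ((½)*(3/2) + 0) = 5 + (¾ + 0) = 5 + ¾ = 23/4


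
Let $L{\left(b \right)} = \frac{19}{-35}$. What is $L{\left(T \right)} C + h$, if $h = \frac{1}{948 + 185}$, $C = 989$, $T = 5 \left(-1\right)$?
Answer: $- \frac{21290168}{39655} \approx -536.88$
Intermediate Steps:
$T = -5$
$L{\left(b \right)} = - \frac{19}{35}$ ($L{\left(b \right)} = 19 \left(- \frac{1}{35}\right) = - \frac{19}{35}$)
$h = \frac{1}{1133} \approx 0.00088261$
$L{\left(T \right)} C + h = \left(- \frac{19}{35}\right) 989 + \frac{1}{1133} = - \frac{18791}{35} + \frac{1}{1133} = - \frac{21290168}{39655}$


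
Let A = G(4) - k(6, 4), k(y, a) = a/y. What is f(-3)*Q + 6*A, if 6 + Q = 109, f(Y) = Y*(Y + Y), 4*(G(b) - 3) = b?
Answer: 1874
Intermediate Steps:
G(b) = 3 + b/4
f(Y) = 2*Y**2 (f(Y) = Y*(2*Y) = 2*Y**2)
Q = 103 (Q = -6 + 109 = 103)
A = 10/3 (A = (3 + (1/4)*4) - 4/6 = (3 + 1) - 4/6 = 4 - 1*2/3 = 4 - 2/3 = 10/3 ≈ 3.3333)
f(-3)*Q + 6*A = (2*(-3)**2)*103 + 6*(10/3) = (2*9)*103 + 20 = 18*103 + 20 = 1854 + 20 = 1874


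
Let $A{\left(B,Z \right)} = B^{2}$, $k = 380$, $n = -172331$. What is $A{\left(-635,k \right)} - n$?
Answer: $575556$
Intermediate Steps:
$A{\left(-635,k \right)} - n = \left(-635\right)^{2} - -172331 = 403225 + 172331 = 575556$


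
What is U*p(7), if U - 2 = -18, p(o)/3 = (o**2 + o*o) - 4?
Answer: -4512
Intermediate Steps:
p(o) = -12 + 6*o**2 (p(o) = 3*((o**2 + o*o) - 4) = 3*((o**2 + o**2) - 4) = 3*(2*o**2 - 4) = 3*(-4 + 2*o**2) = -12 + 6*o**2)
U = -16 (U = 2 - 18 = -16)
U*p(7) = -16*(-12 + 6*7**2) = -16*(-12 + 6*49) = -16*(-12 + 294) = -16*282 = -4512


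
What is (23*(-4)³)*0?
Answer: 0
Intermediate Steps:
(23*(-4)³)*0 = (23*(-64))*0 = -1472*0 = 0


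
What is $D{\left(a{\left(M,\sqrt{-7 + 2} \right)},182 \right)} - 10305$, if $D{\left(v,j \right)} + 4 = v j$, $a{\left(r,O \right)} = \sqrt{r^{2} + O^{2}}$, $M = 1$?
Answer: $-10309 + 364 i \approx -10309.0 + 364.0 i$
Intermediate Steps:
$a{\left(r,O \right)} = \sqrt{O^{2} + r^{2}}$
$D{\left(v,j \right)} = -4 + j v$ ($D{\left(v,j \right)} = -4 + v j = -4 + j v$)
$D{\left(a{\left(M,\sqrt{-7 + 2} \right)},182 \right)} - 10305 = \left(-4 + 182 \sqrt{\left(\sqrt{-7 + 2}\right)^{2} + 1^{2}}\right) - 10305 = \left(-4 + 182 \sqrt{\left(\sqrt{-5}\right)^{2} + 1}\right) - 10305 = \left(-4 + 182 \sqrt{\left(i \sqrt{5}\right)^{2} + 1}\right) - 10305 = \left(-4 + 182 \sqrt{-5 + 1}\right) - 10305 = \left(-4 + 182 \sqrt{-4}\right) - 10305 = \left(-4 + 182 \cdot 2 i\right) - 10305 = \left(-4 + 364 i\right) - 10305 = -10309 + 364 i$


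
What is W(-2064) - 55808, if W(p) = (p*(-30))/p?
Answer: -55838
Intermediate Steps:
W(p) = -30 (W(p) = (-30*p)/p = -30)
W(-2064) - 55808 = -30 - 55808 = -55838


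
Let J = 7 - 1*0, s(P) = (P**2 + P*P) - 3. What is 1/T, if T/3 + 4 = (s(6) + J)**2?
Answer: 1/17316 ≈ 5.7750e-5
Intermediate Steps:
s(P) = -3 + 2*P**2 (s(P) = (P**2 + P**2) - 3 = 2*P**2 - 3 = -3 + 2*P**2)
J = 7 (J = 7 + 0 = 7)
T = 17316 (T = -12 + 3*((-3 + 2*6**2) + 7)**2 = -12 + 3*((-3 + 2*36) + 7)**2 = -12 + 3*((-3 + 72) + 7)**2 = -12 + 3*(69 + 7)**2 = -12 + 3*76**2 = -12 + 3*5776 = -12 + 17328 = 17316)
1/T = 1/17316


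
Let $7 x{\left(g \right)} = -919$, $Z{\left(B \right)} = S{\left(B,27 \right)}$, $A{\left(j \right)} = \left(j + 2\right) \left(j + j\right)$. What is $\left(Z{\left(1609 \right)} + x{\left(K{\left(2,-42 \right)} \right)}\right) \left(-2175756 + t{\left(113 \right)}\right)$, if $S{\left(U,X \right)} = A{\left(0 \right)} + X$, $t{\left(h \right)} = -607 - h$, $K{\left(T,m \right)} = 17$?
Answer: $\frac{1588827480}{7} \approx 2.2698 \cdot 10^{8}$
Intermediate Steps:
$A{\left(j \right)} = 2 j \left(2 + j\right)$ ($A{\left(j \right)} = \left(2 + j\right) 2 j = 2 j \left(2 + j\right)$)
$S{\left(U,X \right)} = X$ ($S{\left(U,X \right)} = 2 \cdot 0 \left(2 + 0\right) + X = 2 \cdot 0 \cdot 2 + X = 0 + X = X$)
$Z{\left(B \right)} = 27$
$x{\left(g \right)} = - \frac{919}{7}$ ($x{\left(g \right)} = \frac{1}{7} \left(-919\right) = - \frac{919}{7}$)
$\left(Z{\left(1609 \right)} + x{\left(K{\left(2,-42 \right)} \right)}\right) \left(-2175756 + t{\left(113 \right)}\right) = \left(27 - \frac{919}{7}\right) \left(-2175756 - 720\right) = - \frac{730 \left(-2175756 - 720\right)}{7} = \left(- \frac{730}{7}\right) \left(-2176476\right) = \frac{1588827480}{7}$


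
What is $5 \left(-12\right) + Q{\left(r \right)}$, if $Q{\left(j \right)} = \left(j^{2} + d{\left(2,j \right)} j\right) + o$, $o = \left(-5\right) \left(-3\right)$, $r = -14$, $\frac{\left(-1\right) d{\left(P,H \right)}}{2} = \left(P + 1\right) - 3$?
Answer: $151$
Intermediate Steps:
$d{\left(P,H \right)} = 4 - 2 P$ ($d{\left(P,H \right)} = - 2 \left(\left(P + 1\right) - 3\right) = - 2 \left(\left(1 + P\right) - 3\right) = - 2 \left(-2 + P\right) = 4 - 2 P$)
$o = 15$
$Q{\left(j \right)} = 15 + j^{2}$ ($Q{\left(j \right)} = \left(j^{2} + \left(4 - 4\right) j\right) + 15 = \left(j^{2} + 0 j\right) + 15 = \left(j^{2} + 0\right) + 15 = j^{2} + 15 = 15 + j^{2}$)
$5 \left(-12\right) + Q{\left(r \right)} = 5 \left(-12\right) + \left(15 + \left(-14\right)^{2}\right) = -60 + \left(15 + 196\right) = -60 + 211 = 151$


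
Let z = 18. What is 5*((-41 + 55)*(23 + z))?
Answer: 2870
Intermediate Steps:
5*((-41 + 55)*(23 + z)) = 5*((-41 + 55)*(23 + 18)) = 5*(14*41) = 5*574 = 2870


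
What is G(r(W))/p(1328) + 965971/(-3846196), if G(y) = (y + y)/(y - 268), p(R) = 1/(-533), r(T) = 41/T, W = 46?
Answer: 156232956699/47258210252 ≈ 3.3059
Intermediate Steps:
p(R) = -1/533
G(y) = 2*y/(-268 + y) (G(y) = (2*y)/(-268 + y) = 2*y/(-268 + y))
G(r(W))/p(1328) + 965971/(-3846196) = (2*(41/46)/(-268 + 41/46))/(-1/533) + 965971/(-3846196) = (2*(41*(1/46))/(-268 + 41*(1/46)))*(-533) + 965971*(-1/3846196) = (2*(41/46)/(-268 + 41/46))*(-533) - 965971/3846196 = (2*(41/46)/(-12287/46))*(-533) - 965971/3846196 = (2*(41/46)*(-46/12287))*(-533) - 965971/3846196 = -82/12287*(-533) - 965971/3846196 = 43706/12287 - 965971/3846196 = 156232956699/47258210252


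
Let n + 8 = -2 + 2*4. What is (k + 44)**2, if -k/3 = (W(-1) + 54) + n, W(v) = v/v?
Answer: 13225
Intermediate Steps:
W(v) = 1
n = -2 (n = -8 + (-2 + 2*4) = -8 + (-2 + 8) = -8 + 6 = -2)
k = -159 (k = -3*((1 + 54) - 2) = -3*(55 - 2) = -3*53 = -159)
(k + 44)**2 = (-159 + 44)**2 = (-115)**2 = 13225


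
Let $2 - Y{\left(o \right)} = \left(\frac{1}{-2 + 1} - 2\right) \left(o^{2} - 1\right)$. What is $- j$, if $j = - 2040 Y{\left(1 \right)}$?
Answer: $4080$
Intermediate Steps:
$Y{\left(o \right)} = -1 + 3 o^{2}$ ($Y{\left(o \right)} = 2 - \left(\frac{1}{-2 + 1} - 2\right) \left(o^{2} - 1\right) = 2 - \left(\frac{1}{-1} - 2\right) \left(-1 + o^{2}\right) = 2 - \left(-1 - 2\right) \left(-1 + o^{2}\right) = 2 - - 3 \left(-1 + o^{2}\right) = 2 - \left(3 - 3 o^{2}\right) = 2 + \left(-3 + 3 o^{2}\right) = -1 + 3 o^{2}$)
$j = -4080$ ($j = - 2040 \left(-1 + 3 \cdot 1^{2}\right) = - 2040 \left(-1 + 3 \cdot 1\right) = - 2040 \left(-1 + 3\right) = \left(-2040\right) 2 = -4080$)
$- j = \left(-1\right) \left(-4080\right) = 4080$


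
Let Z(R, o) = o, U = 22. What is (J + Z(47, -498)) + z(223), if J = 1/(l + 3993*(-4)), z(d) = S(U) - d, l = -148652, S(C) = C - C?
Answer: -118693905/164624 ≈ -721.00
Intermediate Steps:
S(C) = 0
z(d) = -d (z(d) = 0 - d = -d)
J = -1/164624 (J = 1/(-148652 + 3993*(-4)) = 1/(-148652 - 15972) = 1/(-164624) = -1/164624 ≈ -6.0744e-6)
(J + Z(47, -498)) + z(223) = (-1/164624 - 498) - 1*223 = -81982753/164624 - 223 = -118693905/164624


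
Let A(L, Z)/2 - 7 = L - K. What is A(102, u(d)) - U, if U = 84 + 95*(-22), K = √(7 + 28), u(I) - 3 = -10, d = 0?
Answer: 2224 - 2*√35 ≈ 2212.2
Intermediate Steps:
u(I) = -7 (u(I) = 3 - 10 = -7)
K = √35 ≈ 5.9161
A(L, Z) = 14 - 2*√35 + 2*L (A(L, Z) = 14 + 2*(L - √35) = 14 + (-2*√35 + 2*L) = 14 - 2*√35 + 2*L)
U = -2006 (U = 84 - 2090 = -2006)
A(102, u(d)) - U = (14 - 2*√35 + 2*102) - 1*(-2006) = (14 - 2*√35 + 204) + 2006 = (218 - 2*√35) + 2006 = 2224 - 2*√35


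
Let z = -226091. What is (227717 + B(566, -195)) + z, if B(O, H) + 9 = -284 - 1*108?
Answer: 1225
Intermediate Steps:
B(O, H) = -401 (B(O, H) = -9 + (-284 - 1*108) = -9 + (-284 - 108) = -9 - 392 = -401)
(227717 + B(566, -195)) + z = (227717 - 401) - 226091 = 227316 - 226091 = 1225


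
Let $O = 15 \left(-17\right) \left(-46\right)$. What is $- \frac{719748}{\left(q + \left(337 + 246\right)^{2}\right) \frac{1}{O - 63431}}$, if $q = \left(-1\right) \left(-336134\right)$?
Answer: $\frac{12403897116}{225341} \approx 55045.0$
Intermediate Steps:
$q = 336134$
$O = 11730$ ($O = \left(-255\right) \left(-46\right) = 11730$)
$- \frac{719748}{\left(q + \left(337 + 246\right)^{2}\right) \frac{1}{O - 63431}} = - \frac{719748}{\left(336134 + \left(337 + 246\right)^{2}\right) \frac{1}{11730 - 63431}} = - \frac{719748}{\left(336134 + 583^{2}\right) \frac{1}{-51701}} = - \frac{719748}{\left(336134 + 339889\right) \left(- \frac{1}{51701}\right)} = - \frac{719748}{676023 \left(- \frac{1}{51701}\right)} = - \frac{719748}{- \frac{676023}{51701}} = \left(-719748\right) \left(- \frac{51701}{676023}\right) = \frac{12403897116}{225341}$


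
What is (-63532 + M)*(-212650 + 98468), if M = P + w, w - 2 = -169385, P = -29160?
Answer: 29924247650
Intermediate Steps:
w = -169383 (w = 2 - 169385 = -169383)
M = -198543 (M = -29160 - 169383 = -198543)
(-63532 + M)*(-212650 + 98468) = (-63532 - 198543)*(-212650 + 98468) = -262075*(-114182) = 29924247650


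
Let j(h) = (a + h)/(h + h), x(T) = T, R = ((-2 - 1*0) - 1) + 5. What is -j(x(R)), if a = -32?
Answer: 15/2 ≈ 7.5000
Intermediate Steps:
R = 2 (R = ((-2 + 0) - 1) + 5 = (-2 - 1) + 5 = -3 + 5 = 2)
j(h) = (-32 + h)/(2*h) (j(h) = (-32 + h)/(h + h) = (-32 + h)/((2*h)) = (-32 + h)*(1/(2*h)) = (-32 + h)/(2*h))
-j(x(R)) = -(-32 + 2)/(2*2) = -(-30)/(2*2) = -1*(-15/2) = 15/2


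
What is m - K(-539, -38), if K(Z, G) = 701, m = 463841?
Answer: 463140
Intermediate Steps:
m - K(-539, -38) = 463841 - 1*701 = 463841 - 701 = 463140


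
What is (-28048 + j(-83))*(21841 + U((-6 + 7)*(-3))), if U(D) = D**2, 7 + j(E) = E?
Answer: -614815300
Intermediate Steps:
j(E) = -7 + E
(-28048 + j(-83))*(21841 + U((-6 + 7)*(-3))) = (-28048 + (-7 - 83))*(21841 + ((-6 + 7)*(-3))**2) = (-28048 - 90)*(21841 + (1*(-3))**2) = -28138*(21841 + (-3)**2) = -28138*(21841 + 9) = -28138*21850 = -614815300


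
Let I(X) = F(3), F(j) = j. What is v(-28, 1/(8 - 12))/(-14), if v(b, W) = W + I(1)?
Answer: -11/56 ≈ -0.19643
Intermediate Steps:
I(X) = 3
v(b, W) = 3 + W (v(b, W) = W + 3 = 3 + W)
v(-28, 1/(8 - 12))/(-14) = (3 + 1/(8 - 12))/(-14) = (3 + 1/(-4))*(-1/14) = (3 - ¼)*(-1/14) = (11/4)*(-1/14) = -11/56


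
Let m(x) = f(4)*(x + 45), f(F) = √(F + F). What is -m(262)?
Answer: -614*√2 ≈ -868.33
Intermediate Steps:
f(F) = √2*√F (f(F) = √(2*F) = √2*√F)
m(x) = 2*√2*(45 + x) (m(x) = (√2*√4)*(x + 45) = (√2*2)*(45 + x) = (2*√2)*(45 + x) = 2*√2*(45 + x))
-m(262) = -2*√2*(45 + 262) = -2*√2*307 = -614*√2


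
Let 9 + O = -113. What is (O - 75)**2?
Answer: 38809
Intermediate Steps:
O = -122 (O = -9 - 113 = -122)
(O - 75)**2 = (-122 - 75)**2 = (-197)**2 = 38809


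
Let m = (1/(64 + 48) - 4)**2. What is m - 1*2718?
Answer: -33894783/12544 ≈ -2702.1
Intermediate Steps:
m = 199809/12544 (m = (1/112 - 4)**2 = (-447/112)**2 = 199809/12544 ≈ 15.929)
m - 1*2718 = 199809/12544 - 1*2718 = 199809/12544 - 2718 = -33894783/12544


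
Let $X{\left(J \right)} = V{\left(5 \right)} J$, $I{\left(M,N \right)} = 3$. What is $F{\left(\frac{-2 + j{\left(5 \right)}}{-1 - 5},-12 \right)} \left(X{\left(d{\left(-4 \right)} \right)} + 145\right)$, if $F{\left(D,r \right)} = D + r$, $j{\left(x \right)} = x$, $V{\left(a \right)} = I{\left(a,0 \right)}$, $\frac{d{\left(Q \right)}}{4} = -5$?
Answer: $- \frac{2125}{2} \approx -1062.5$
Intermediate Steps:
$d{\left(Q \right)} = -20$ ($d{\left(Q \right)} = 4 \left(-5\right) = -20$)
$V{\left(a \right)} = 3$
$X{\left(J \right)} = 3 J$
$F{\left(\frac{-2 + j{\left(5 \right)}}{-1 - 5},-12 \right)} \left(X{\left(d{\left(-4 \right)} \right)} + 145\right) = \left(\frac{-2 + 5}{-1 - 5} - 12\right) \left(3 \left(-20\right) + 145\right) = \left(\frac{3}{-6} - 12\right) \left(-60 + 145\right) = \left(3 \left(- \frac{1}{6}\right) - 12\right) 85 = \left(- \frac{1}{2} - 12\right) 85 = \left(- \frac{25}{2}\right) 85 = - \frac{2125}{2}$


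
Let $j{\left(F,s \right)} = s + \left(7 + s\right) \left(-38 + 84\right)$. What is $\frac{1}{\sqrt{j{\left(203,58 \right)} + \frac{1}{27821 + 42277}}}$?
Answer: $\frac{\sqrt{14977047903090}}{213658705} \approx 0.018113$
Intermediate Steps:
$j{\left(F,s \right)} = 322 + 47 s$ ($j{\left(F,s \right)} = s + \left(7 + s\right) 46 = s + \left(322 + 46 s\right) = 322 + 47 s$)
$\frac{1}{\sqrt{j{\left(203,58 \right)} + \frac{1}{27821 + 42277}}} = \frac{1}{\sqrt{\left(322 + 47 \cdot 58\right) + \frac{1}{27821 + 42277}}} = \frac{1}{\sqrt{\left(322 + 2726\right) + \frac{1}{70098}}} = \frac{1}{\sqrt{3048 + \frac{1}{70098}}} = \frac{1}{\sqrt{\frac{213658705}{70098}}} = \frac{1}{\frac{1}{70098} \sqrt{14977047903090}} = \frac{\sqrt{14977047903090}}{213658705}$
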